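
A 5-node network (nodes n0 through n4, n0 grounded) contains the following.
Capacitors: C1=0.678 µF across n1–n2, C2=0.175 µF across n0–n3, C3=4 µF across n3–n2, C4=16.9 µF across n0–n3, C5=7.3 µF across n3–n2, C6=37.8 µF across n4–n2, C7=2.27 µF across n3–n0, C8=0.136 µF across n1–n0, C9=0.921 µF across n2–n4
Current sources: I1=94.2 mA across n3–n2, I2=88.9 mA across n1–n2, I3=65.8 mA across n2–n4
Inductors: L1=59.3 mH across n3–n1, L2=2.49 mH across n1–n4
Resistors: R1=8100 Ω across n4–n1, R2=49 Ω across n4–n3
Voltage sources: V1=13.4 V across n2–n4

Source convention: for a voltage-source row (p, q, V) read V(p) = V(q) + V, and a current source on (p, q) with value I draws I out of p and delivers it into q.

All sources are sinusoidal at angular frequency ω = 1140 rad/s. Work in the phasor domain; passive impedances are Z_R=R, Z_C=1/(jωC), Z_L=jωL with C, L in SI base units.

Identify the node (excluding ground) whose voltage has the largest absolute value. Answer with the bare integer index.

2

MNA unknowns: 4 node voltages V₁..V_4 plus 1 source current (V1)
C1: Y=0.000+0.0007729j on G[1,2]
C2: Y=0.000+0.0001995j on G[0,3]
I1: z[3]−=0.0942, z[2]+=0.0942
L1: Y=0.000-0.01479j on G[3,1]
L2: Y=0.000-0.3523j on G[1,4]
R1: Y=0.0001235+0.000j on G[4,1]
I2: z[1]−=0.0889, z[2]+=0.0889
C3: Y=0.000+0.004560j on G[3,2]
I3: z[2]−=0.0658, z[4]+=0.0658
C4: Y=0.000+0.01927j on G[0,3]
R2: Y=0.02041+0.000j on G[4,3]
C5: Y=0.000+0.008322j on G[3,2]
C6: Y=0.000+0.04309j on G[4,2]
C7: Y=0.000+0.002588j on G[3,0]
C8: Y=0.000+0.0001550j on G[1,0]
C9: Y=0.000+0.001050j on G[2,4]
V1: row V2−V4=13.4, i_V1 at 2,4
solve → V1=4.986-8.036j, V2=18.62-8.120j, V3=-0.03505+0.05650j, V4=5.224-8.120j
aux → i_V1=0.01190-0.8424j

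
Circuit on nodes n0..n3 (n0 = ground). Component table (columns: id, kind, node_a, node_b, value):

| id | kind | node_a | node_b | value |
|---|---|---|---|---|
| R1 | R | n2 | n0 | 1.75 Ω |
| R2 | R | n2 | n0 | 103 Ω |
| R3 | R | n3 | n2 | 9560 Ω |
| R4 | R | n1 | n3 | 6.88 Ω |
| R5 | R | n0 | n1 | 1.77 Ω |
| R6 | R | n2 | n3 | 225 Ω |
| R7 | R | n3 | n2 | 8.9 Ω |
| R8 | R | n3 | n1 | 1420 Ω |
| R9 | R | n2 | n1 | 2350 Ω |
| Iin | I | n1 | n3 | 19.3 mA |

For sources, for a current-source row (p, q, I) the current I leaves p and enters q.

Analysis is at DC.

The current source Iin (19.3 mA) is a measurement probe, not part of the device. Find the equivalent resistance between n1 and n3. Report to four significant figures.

R_eq = 4.365 Ω

Element admittances at DC:
  Y(R1) = 0.5714 S between n2,n0
  Y(R2) = 0.009709 S between n2,n0
  Y(R3) = 0.0001046 S between n3,n2
  Y(R4) = 0.1453 S between n1,n3
  Y(R5) = 0.5650 S between n0,n1
  Y(R6) = 0.004444 S between n2,n3
  Y(R7) = 0.1124 S between n3,n2
  Y(R8) = 0.0007042 S between n3,n1
  Y(R9) = 0.0004255 S between n2,n1
  Iin: injects 0.0193 A into n3 (from n1)
Assemble and solve the 3×3 MNA system:
  V(n1)=-0.01237  V(n2)=0.01202  V(n3)=0.07187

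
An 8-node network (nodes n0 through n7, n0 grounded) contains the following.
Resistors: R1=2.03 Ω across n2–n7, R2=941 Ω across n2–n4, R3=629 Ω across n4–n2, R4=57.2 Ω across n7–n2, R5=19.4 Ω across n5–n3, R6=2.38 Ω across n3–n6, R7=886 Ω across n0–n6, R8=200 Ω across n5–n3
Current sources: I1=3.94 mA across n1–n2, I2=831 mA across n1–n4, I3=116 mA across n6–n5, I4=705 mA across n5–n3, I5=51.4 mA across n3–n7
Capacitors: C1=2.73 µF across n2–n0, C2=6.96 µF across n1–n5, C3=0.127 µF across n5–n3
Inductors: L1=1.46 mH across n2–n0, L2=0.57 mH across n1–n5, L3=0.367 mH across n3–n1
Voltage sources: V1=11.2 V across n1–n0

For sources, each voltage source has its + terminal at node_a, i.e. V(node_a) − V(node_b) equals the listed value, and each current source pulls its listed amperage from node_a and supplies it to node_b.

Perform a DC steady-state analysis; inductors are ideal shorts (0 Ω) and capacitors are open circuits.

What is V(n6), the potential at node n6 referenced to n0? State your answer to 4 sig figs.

MNA unknowns: 7 node voltages V₁..V_7 plus 4 source currents (L1, L2, L3, V1)
R1: Y=0.4926 on G[2,7]
R2: Y=0.001063 on G[2,4]
I1: z[1]−=0.00394, z[2]+=0.00394
C1: Y=0.000 on G[2,0]
L1: row V2−V0=0, i_L1 at 2,0
R3: Y=0.001590 on G[4,2]
I2: z[1]−=0.831, z[4]+=0.831
L2: row V1−V5=0, i_L2 at 1,5
C2: Y=0.000 on G[1,5]
L3: row V3−V1=0, i_L3 at 3,1
R4: Y=0.01748 on G[7,2]
R5: Y=0.05155 on G[5,3]
R6: Y=0.4202 on G[3,6]
I3: z[6]−=0.116, z[5]+=0.116
R7: Y=0.001129 on G[0,6]
I4: z[5]−=0.705, z[3]+=0.705
C3: Y=0.000 on G[5,3]
R8: Y=0.005000 on G[5,3]
I5: z[3]−=0.0514, z[7]+=0.0514
V1: row V1−V0=11.2, i_V1 at 1,0
solve → V1=11.20, V2=0.000, V3=11.20, V4=313.3, V5=11.20, V6=10.89, V7=0.1008
aux → i_L1=0.8863, i_L2=0.5890, i_L3=0.5253, i_V1=-0.8986

10.89 V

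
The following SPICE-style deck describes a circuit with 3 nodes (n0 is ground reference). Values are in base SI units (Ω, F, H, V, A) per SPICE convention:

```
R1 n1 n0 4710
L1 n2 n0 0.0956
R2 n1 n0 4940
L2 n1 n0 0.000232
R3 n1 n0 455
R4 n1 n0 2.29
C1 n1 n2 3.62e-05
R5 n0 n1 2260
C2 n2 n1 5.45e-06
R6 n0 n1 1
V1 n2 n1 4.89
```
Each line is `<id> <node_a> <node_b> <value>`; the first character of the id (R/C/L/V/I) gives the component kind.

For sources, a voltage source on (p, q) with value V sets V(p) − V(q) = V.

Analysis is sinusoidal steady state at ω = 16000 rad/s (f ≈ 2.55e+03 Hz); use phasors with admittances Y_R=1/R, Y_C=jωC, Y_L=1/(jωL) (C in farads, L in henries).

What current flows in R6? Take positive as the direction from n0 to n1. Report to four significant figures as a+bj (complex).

Apply KCL at each of the 2 non-ground nodes and solve the resulting linear system.
Node n1: branches {R1, R2, L2, R3, R4, C1, R5, C2, R6, V1} → V_1 = -0.0004023+0.002145j
Node n2: branches {L1, C1, C2, V1} → V_2 = 4.890+0.002145j
Source currents: i(V1)=-1.402e-06-3.255j

0.0004023-0.002145j A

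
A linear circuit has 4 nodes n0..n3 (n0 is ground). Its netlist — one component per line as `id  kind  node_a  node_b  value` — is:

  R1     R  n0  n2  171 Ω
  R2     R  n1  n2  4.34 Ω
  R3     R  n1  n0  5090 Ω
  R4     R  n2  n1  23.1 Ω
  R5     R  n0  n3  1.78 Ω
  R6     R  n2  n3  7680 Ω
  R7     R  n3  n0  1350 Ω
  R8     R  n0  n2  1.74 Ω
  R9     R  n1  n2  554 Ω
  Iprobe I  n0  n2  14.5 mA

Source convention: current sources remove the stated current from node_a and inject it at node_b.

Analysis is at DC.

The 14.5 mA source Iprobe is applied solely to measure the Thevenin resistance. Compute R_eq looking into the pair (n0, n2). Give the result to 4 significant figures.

Element admittances at DC:
  Y(R1) = 0.005848 S between n0,n2
  Y(R2) = 0.2304 S between n1,n2
  Y(R3) = 0.0001965 S between n1,n0
  Y(R4) = 0.04329 S between n2,n1
  Y(R5) = 0.5618 S between n0,n3
  Y(R6) = 0.0001302 S between n2,n3
  Y(R7) = 0.0007407 S between n3,n0
  Y(R8) = 0.5747 S between n0,n2
  Y(R9) = 0.001805 S between n1,n2
  Iprobe: injects 0.0145 A into n2 (from n0)
Assemble and solve the 3×3 MNA system:
  V(n1)=0.02494  V(n2)=0.02496  V(n3)=5.776e-06

R_eq = 1.722 Ω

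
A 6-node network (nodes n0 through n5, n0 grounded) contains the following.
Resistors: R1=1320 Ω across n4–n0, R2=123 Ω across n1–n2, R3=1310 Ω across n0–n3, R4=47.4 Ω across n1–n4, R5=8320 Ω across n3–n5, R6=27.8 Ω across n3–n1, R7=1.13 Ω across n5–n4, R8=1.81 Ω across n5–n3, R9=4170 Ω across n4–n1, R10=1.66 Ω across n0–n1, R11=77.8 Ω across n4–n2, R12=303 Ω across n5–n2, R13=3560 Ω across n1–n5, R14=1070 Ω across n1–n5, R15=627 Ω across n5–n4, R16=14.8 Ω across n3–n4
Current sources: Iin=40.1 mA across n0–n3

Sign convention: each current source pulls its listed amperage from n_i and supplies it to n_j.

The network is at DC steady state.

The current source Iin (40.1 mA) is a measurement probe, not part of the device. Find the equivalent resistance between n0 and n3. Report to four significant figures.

Element admittances at DC:
  Y(R1) = 0.0007576 S between n4,n0
  Y(R2) = 0.008130 S between n1,n2
  Y(R3) = 0.0007634 S between n0,n3
  Y(R4) = 0.02110 S between n1,n4
  Y(R5) = 0.0001202 S between n3,n5
  Y(R6) = 0.03597 S between n3,n1
  Y(R7) = 0.8850 S between n5,n4
  Y(R8) = 0.5525 S between n5,n3
  Y(R9) = 0.0002398 S between n4,n1
  Y(R10) = 0.6024 S between n0,n1
  Y(R11) = 0.01285 S between n4,n2
  Y(R12) = 0.003300 S between n5,n2
  Y(R13) = 0.0002809 S between n1,n5
  Y(R14) = 0.0009346 S between n1,n5
  Y(R15) = 0.001595 S between n5,n4
  Y(R16) = 0.06757 S between n3,n4
  Iin: injects 0.0401 A into n3 (from n0)
Assemble and solve the 5×5 MNA system:
  V(n1)=0.06487  V(n2)=0.4580  V(n3)=0.6932  V(n4)=0.6529  V(n5)=0.6674

R_eq = 17.29 Ω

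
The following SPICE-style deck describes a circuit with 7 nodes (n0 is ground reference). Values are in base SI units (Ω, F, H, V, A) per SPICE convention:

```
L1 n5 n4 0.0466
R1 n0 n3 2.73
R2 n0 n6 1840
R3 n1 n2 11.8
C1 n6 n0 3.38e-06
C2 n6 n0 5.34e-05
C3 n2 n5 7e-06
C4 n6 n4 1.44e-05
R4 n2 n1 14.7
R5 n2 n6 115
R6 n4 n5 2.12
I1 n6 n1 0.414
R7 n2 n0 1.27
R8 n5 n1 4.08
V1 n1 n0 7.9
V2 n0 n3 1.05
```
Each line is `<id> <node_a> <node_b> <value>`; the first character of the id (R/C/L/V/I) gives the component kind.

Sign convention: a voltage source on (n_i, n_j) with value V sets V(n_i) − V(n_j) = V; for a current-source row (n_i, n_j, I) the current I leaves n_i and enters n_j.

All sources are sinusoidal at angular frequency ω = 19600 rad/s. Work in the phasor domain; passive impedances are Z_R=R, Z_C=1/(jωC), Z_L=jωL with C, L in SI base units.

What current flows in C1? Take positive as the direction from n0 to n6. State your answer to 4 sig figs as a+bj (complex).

-0.02269-0.02160j A

Element admittances at ω=19600 rad/s:
  Y(L1) = 0.000-0.001095j S between n5,n4
  Y(R1) = 0.3663+0.000j S between n0,n3
  Y(R2) = 0.0005435+0.000j S between n0,n6
  Y(R3) = 0.08475+0.000j S between n1,n2
  Y(C1) = 0.000+0.06625j S between n6,n0
  Y(C2) = 0.000+1.047j S between n6,n0
  Y(C3) = 0.000+0.1372j S between n2,n5
  Y(C4) = 0.000+0.2822j S between n6,n4
  Y(R4) = 0.06803+0.000j S between n2,n1
  Y(R5) = 0.008696+0.000j S between n2,n6
  Y(R6) = 0.4717+0.000j S between n4,n5
  I1: injects 0.414 A into n1 (from n6)
  Y(R7) = 0.7874+0.000j S between n2,n0
  Y(R8) = 0.2451+0.000j S between n5,n1
  V1: constraint V(n1)−V(n0) = 7.9
  V2: constraint V(n0)−V(n3) = 1.05
Assemble and solve the 8×8 MNA system:
  V(n1)=7.900+0.000j  V(n2)=1.649+0.2289j  V(n3)=-1.050+0.000j  V(n4)=1.594-3.120j  V(n5)=3.254-2.358j  V(n6)=0.3261-0.3426j
  i(V1)=-1.680-0.5429j  i(V2)=-0.3846+0.000j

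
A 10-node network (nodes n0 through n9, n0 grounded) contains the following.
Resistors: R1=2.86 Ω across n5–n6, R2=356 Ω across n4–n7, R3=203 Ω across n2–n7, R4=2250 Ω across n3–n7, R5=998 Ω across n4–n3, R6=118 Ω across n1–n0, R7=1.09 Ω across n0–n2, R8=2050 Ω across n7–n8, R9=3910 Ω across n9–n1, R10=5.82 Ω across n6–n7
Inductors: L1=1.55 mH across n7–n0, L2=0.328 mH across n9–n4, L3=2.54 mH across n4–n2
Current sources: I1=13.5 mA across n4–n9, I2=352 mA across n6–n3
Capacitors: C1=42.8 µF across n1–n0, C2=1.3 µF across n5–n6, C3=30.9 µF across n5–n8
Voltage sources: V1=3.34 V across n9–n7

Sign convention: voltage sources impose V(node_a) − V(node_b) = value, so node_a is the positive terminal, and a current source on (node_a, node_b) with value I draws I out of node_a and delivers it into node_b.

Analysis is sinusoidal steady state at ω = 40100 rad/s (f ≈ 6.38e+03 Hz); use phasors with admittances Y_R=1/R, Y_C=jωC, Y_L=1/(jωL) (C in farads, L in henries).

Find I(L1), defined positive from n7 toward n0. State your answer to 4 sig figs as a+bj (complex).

-0.01242+0.02191j A

Apply KCL at each of the 9 non-ground nodes and solve the resulting linear system.
Node n1: branches {C1, R6, R9} → V_1 = -0.0001136-0.0002953j
Node n2: branches {R3, R7, L3} → V_2 = 0.01299-0.02367j
Node n3: branches {I2, R4, R5} → V_3 = 244.2+1.065j
Node n4: branches {R2, I1, L2, R5, L3} → V_4 = 1.849+1.880j
Node n5: branches {R1, C2, C3} → V_5 = -3.402-0.7725j
Node n6: branches {R1, I2, C2, R10} → V_6 = -3.405-0.7721j
Node n7: branches {R2, L1, R3, R4, R8, R10, V1} → V_7 = -1.362-0.7721j
Node n8: branches {R8, C3} → V_8 = -3.402-0.7733j
Node n9: branches {I1, L2, R9, V1} → V_9 = 1.978-0.7721j
Source currents: i(V1)=0.2146+0.009961j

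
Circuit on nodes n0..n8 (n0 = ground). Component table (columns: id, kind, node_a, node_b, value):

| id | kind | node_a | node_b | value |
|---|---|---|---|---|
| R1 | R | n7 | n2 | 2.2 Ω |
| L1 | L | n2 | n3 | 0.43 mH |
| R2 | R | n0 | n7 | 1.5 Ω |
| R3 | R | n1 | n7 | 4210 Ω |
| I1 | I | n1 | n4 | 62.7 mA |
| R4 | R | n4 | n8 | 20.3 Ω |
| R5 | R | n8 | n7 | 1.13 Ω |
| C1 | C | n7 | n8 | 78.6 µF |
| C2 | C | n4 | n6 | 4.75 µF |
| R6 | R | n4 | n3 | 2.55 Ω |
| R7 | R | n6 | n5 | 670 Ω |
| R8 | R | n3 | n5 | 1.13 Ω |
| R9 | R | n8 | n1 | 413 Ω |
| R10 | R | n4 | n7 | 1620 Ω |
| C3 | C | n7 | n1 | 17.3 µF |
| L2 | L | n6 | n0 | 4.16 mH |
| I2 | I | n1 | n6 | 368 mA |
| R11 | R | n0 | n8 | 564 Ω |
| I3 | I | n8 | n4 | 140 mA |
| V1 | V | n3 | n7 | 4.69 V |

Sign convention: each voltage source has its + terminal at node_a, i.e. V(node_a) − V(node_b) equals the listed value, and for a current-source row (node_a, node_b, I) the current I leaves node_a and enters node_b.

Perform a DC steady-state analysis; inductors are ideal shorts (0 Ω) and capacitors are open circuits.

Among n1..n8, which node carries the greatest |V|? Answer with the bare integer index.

Apply KCL at each of the 8 non-ground nodes and solve the resulting linear system.
Node n1: branches {R3, I1, R9, C3, I2} → V_1 = -162.8
Node n2: branches {R1, L1} → V_2 = 4.131
Node n3: branches {L1, R6, R8, V1} → V_3 = 4.131
Node n4: branches {I1, R4, C2, R6, R10, I3} → V_4 = 4.024
Node n5: branches {R7, R8} → V_5 = 4.124
Node n6: branches {C2, R7, L2, I2} → V_6 = 0.000
Node n7: branches {R1, R2, R3, R5, C1, R10, C3, V1} → V_7 = -0.5589
Node n8: branches {R4, R5, C1, R9, R11, I3} → V_8 = -0.8852
Source currents: i(L1)=-2.132, i(L2)=0.3742, i(V1)=-2.180

1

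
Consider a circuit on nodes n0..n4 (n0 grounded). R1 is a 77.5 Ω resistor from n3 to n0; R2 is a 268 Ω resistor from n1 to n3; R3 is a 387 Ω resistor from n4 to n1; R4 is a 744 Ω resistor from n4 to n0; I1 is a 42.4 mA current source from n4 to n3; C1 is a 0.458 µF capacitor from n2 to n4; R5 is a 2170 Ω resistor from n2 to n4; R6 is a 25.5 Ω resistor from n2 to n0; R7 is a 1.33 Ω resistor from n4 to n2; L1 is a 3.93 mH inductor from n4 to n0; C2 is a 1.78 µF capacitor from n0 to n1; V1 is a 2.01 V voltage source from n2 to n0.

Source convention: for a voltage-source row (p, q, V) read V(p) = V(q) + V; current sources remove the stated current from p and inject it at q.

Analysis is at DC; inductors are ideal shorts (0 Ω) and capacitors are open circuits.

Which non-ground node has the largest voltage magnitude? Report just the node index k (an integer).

3

MNA unknowns: 4 node voltages V₁..V_4 plus 2 source currents (L1, V1)
R1: Y=0.01290 on G[3,0]
R2: Y=0.003731 on G[1,3]
R3: Y=0.002584 on G[4,1]
R4: Y=0.001344 on G[4,0]
I1: z[4]−=0.0424, z[3]+=0.0424
C1: Y=0.000 on G[2,4]
R5: Y=0.0004608 on G[2,4]
R6: Y=0.03922 on G[2,0]
R7: Y=0.7519 on G[4,2]
L1: row V4−V0=0, i_L1 at 4,0
C2: Y=0.000 on G[0,1]
V1: row V2−V0=2.01, i_V1 at 2,0
solve → V1=1.736, V2=2.010, V3=2.938, V4=0.000
aux → i_L1=1.474, i_V1=-1.591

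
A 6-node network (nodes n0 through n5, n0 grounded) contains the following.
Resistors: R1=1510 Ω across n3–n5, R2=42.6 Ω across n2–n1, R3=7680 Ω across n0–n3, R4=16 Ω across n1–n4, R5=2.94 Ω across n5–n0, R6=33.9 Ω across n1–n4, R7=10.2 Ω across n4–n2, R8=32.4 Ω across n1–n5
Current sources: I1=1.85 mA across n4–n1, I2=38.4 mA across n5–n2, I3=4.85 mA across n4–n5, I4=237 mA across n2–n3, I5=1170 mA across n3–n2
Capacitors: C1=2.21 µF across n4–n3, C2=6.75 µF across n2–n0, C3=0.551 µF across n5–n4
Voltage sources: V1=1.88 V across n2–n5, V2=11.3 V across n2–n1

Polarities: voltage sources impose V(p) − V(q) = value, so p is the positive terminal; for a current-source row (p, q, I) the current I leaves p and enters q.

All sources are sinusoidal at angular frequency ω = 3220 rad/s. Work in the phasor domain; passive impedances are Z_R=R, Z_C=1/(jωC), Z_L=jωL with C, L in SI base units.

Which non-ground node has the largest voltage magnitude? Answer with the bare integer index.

3

Apply KCL at each of the 5 non-ground nodes and solve the resulting linear system.
Node n1: branches {I1, R2, R4, R6, R8, V2} → V_1 = -9.422-0.1690j
Node n2: branches {I2, R2, C2, I4, R7, I5, V1, V2} → V_2 = 1.878-0.1690j
Node n3: branches {R1, R3, C1, I4, I5} → V_3 = -22.71+128.0j
Node n4: branches {I1, C1, I3, R4, R6, R7, C3} → V_4 = -8.447-0.6243j
Node n5: branches {R1, I2, I3, R5, R8, C3, V1} → V_5 = -0.002104-0.1690j
Source currents: i(V1)=0.3378-0.1273j, i(V2)=-0.6476+0.04189j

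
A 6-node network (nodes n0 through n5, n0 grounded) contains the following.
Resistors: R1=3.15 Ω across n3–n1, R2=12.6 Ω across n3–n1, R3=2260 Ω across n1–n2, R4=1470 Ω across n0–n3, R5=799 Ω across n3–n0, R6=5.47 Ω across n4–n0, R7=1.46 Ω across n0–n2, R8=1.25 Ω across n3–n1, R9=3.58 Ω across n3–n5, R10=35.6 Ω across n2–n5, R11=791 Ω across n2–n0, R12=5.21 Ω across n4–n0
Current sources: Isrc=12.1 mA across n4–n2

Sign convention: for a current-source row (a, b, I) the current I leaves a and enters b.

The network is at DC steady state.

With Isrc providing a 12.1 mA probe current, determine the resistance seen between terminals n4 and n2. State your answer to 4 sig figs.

MNA unknowns: 5 node voltages V₁..V_5
R1: Y=0.3175 on G[3,1]
R2: Y=0.07937 on G[3,1]
R3: Y=0.0004425 on G[1,2]
R4: Y=0.0006803 on G[0,3]
R5: Y=0.001252 on G[3,0]
R6: Y=0.1828 on G[4,0]
R7: Y=0.6849 on G[0,2]
R8: Y=0.8000 on G[3,1]
R9: Y=0.2793 on G[3,5]
R10: Y=0.02809 on G[2,5]
R11: Y=0.001264 on G[2,0]
R12: Y=0.1919 on G[4,0]
Isrc: z[4]−=0.0121, z[2]+=0.0121
solve → V1=0.01637, V2=0.01759, V3=0.01637, V4=-0.03229, V5=0.01648

R_eq = 4.122 Ω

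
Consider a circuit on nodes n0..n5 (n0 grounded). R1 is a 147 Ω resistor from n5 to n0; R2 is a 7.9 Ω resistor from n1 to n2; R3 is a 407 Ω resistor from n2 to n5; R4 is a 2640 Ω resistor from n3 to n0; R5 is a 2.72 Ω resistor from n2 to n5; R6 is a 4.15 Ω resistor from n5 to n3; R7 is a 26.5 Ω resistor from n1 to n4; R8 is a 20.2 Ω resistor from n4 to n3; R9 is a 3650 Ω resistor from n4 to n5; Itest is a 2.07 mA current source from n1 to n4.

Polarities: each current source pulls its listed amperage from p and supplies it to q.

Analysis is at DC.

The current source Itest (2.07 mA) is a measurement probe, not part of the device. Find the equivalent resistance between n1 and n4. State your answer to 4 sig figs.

R_eq = 15.04 Ω

Apply KCL at each of the 5 non-ground nodes and solve the resulting linear system.
Node n1: branches {R2, R7, Itest} → V_1 = -0.009684
Node n2: branches {R2, R3, R5} → V_2 = -0.002613
Node n3: branches {R4, R6, R8} → V_3 = 0.003490
Node n4: branches {R7, R8, R9, Itest} → V_4 = 0.02145
Node n5: branches {R1, R3, R5, R6, R9} → V_5 = -0.0001943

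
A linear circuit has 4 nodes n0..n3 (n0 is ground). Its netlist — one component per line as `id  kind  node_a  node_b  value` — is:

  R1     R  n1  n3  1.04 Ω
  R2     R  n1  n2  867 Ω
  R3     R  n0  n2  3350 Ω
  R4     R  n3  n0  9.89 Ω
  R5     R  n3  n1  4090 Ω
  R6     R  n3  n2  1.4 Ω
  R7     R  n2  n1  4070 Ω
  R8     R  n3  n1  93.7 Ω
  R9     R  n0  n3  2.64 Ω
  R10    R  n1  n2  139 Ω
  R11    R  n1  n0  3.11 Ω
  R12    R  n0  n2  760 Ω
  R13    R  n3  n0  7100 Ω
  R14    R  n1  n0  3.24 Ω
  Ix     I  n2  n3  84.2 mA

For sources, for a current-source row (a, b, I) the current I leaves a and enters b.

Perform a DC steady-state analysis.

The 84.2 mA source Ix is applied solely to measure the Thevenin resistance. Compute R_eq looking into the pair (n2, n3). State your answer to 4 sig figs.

R_eq = 1.380 Ω

Apply KCL at each of the 3 non-ground nodes and solve the resulting linear system.
Node n1: branches {R1, R2, R5, R7, R8, R10, R11, R14} → V_1 = -0.0002130
Node n2: branches {R2, R3, R6, R7, R10, R12, Ix} → V_2 = -0.1156
Node n3: branches {R1, R4, R5, R6, R8, R9, R13, Ix} → V_3 = 0.0006683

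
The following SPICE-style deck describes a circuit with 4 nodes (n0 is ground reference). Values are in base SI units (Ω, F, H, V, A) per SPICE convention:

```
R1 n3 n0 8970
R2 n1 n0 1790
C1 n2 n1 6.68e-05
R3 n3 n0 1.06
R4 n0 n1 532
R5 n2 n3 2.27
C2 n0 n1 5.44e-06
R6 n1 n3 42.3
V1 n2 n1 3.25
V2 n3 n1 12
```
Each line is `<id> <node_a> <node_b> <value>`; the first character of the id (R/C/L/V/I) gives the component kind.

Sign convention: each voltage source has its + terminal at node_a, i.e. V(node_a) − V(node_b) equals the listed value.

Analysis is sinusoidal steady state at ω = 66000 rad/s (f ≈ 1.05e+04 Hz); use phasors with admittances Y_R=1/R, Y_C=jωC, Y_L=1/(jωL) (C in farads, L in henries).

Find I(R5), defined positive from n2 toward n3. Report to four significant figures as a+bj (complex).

Apply KCL at each of the 3 non-ground nodes and solve the resulting linear system.
Node n1: branches {R2, C1, R4, C2, R6, V1, V2} → V_1 = -10.46+3.971j
Node n2: branches {C1, R5, V1} → V_2 = -7.212+3.971j
Node n3: branches {R1, R3, R5, R6, V2} → V_3 = 1.538+3.971j
Source currents: i(V1)=3.855-14.33j, i(V2)=-5.590-3.747j

-3.855+0.000j A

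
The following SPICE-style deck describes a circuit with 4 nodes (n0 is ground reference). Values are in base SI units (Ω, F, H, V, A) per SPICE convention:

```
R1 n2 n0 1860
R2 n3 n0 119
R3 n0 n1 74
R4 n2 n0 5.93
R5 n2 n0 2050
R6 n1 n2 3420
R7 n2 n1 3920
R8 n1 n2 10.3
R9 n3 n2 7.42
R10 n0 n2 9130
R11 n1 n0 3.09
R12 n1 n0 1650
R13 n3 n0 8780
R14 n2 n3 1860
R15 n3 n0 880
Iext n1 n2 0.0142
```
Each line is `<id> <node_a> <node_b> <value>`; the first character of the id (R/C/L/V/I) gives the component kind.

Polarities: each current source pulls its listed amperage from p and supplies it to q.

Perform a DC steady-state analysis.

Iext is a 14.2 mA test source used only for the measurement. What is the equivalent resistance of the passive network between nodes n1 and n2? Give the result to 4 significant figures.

R_eq = 4.661 Ω

Apply KCL at each of the 3 non-ground nodes and solve the resulting linear system.
Node n1: branches {R3, R6, R7, R8, R11, R12, Iext} → V_1 = -0.02291
Node n2: branches {R1, R4, R5, R6, R7, R8, R9, R10, R14, Iext} → V_2 = 0.04328
Node n3: branches {R2, R9, R13, R14, R15} → V_3 = 0.04040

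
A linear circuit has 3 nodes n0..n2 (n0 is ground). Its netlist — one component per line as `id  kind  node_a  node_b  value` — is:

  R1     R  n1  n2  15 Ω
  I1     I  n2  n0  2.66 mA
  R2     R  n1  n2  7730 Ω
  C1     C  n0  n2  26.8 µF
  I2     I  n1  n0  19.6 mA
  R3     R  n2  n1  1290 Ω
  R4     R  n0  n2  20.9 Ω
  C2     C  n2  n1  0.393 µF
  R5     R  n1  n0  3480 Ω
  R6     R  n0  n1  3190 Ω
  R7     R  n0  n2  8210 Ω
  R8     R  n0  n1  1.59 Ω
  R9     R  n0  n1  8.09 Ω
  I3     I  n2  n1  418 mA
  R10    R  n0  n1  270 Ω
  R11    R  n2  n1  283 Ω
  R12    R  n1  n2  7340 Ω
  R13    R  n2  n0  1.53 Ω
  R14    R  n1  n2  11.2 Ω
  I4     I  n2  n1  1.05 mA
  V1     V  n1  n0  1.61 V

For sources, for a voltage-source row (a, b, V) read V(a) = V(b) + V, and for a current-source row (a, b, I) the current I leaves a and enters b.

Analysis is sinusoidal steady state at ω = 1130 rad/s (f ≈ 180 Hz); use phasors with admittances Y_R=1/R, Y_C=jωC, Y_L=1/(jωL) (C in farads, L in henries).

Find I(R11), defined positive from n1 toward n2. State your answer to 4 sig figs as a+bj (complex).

0.006357-2.675e-05j A

Element admittances at ω=1130 rad/s:
  Y(R1) = 0.06667+0.000j S between n1,n2
  I1: injects 0.00266 A into n0 (from n2)
  Y(R2) = 0.0001294+0.000j S between n1,n2
  Y(C1) = 0.000+0.03028j S between n0,n2
  I2: injects 0.0196 A into n0 (from n1)
  Y(R3) = 0.0007752+0.000j S between n2,n1
  Y(R4) = 0.04785+0.000j S between n0,n2
  Y(C2) = 0.000+0.0004441j S between n2,n1
  Y(R5) = 0.0002874+0.000j S between n1,n0
  Y(R6) = 0.0003135+0.000j S between n0,n1
  Y(R7) = 0.0001218+0.000j S between n0,n2
  Y(R8) = 0.6289+0.000j S between n0,n1
  Y(R9) = 0.1236+0.000j S between n0,n1
  I3: injects 0.418 A into n1 (from n2)
  Y(R10) = 0.003704+0.000j S between n0,n1
  Y(R11) = 0.003534+0.000j S between n2,n1
  Y(R12) = 0.0001362+0.000j S between n1,n2
  Y(R13) = 0.6536+0.000j S between n2,n0
  Y(R14) = 0.08929+0.000j S between n1,n2
  I4: injects 0.00105 A into n1 (from n2)
  V1: constraint V(n1)−V(n0) = 1.61
Assemble and solve the 3×3 MNA system:
  V(n1)=1.610+0.000j  V(n2)=-0.1891+0.007570j
  i(V1)=-1.108+0.0004162j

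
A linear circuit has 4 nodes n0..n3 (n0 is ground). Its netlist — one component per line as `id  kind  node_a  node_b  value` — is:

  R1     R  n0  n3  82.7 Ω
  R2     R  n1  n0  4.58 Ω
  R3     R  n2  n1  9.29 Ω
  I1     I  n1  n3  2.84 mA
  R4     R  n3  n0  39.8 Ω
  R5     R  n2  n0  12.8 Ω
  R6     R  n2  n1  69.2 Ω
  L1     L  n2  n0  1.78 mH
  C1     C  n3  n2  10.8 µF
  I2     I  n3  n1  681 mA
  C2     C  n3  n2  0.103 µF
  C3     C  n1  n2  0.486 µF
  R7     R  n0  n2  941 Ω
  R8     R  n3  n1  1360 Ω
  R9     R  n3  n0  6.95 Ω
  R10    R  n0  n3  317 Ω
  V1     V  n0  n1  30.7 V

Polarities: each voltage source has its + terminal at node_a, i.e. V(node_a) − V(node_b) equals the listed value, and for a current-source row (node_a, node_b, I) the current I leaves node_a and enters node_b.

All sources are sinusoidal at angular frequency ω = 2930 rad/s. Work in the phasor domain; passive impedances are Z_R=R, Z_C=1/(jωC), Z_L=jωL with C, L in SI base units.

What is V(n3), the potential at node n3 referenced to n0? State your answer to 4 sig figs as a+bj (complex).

-2.438-1.489j V

Apply KCL at each of the 3 non-ground nodes and solve the resulting linear system.
Node n1: branches {R2, R3, I1, R6, I2, C3, R8, V1} → V_1 = -30.70+0.000j
Node n2: branches {R3, R5, R6, L1, C1, C2, C3, R7} → V_2 = -11.06-9.308j
Node n3: branches {R1, I1, R4, C1, I2, C2, R8, R9, R10} → V_3 = -2.438-1.489j
Source currents: i(V1)=-9.813+1.110j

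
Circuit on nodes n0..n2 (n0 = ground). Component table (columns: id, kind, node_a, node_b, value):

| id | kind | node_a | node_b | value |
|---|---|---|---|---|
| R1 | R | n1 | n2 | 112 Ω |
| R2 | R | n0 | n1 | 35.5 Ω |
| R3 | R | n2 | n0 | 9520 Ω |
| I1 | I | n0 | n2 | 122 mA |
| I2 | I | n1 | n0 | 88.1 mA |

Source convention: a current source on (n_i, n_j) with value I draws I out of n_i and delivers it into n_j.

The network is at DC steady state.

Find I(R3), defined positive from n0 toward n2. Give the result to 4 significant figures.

Apply KCL at each of the 2 non-ground nodes and solve the resulting linear system.
Node n1: branches {R1, R2, I2} → V_1 = 1.149
Node n2: branches {R1, R3, I1} → V_2 = 14.64

-0.001538 A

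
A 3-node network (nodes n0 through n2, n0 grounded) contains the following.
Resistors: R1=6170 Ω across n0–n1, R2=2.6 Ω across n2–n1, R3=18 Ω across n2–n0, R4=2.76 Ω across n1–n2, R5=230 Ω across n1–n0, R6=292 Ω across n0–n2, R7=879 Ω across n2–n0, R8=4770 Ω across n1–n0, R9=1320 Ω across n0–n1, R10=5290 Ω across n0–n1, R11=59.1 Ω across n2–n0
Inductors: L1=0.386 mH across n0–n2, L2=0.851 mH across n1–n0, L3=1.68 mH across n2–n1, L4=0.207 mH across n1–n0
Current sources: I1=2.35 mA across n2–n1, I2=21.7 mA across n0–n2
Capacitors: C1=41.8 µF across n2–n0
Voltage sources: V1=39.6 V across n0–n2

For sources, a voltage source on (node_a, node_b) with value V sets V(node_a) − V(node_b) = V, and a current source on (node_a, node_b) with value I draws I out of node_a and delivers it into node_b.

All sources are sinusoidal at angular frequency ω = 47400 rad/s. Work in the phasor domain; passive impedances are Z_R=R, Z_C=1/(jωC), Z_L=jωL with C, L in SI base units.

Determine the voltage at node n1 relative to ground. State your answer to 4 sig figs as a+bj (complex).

-38.12-6.392j V

MNA unknowns: 2 node voltages V₁..V_2 plus 1 source current (V1)
R1: Y=0.0001621+0.000j on G[0,1]
L1: Y=0.000-0.05466j on G[0,2]
R2: Y=0.3846+0.000j on G[2,1]
R3: Y=0.05556+0.000j on G[2,0]
R4: Y=0.3623+0.000j on G[1,2]
R5: Y=0.004348+0.000j on G[1,0]
L2: Y=0.000-0.02479j on G[1,0]
R6: Y=0.003425+0.000j on G[0,2]
L3: Y=0.000-0.01256j on G[2,1]
L4: Y=0.000-0.1019j on G[1,0]
I1: z[2]−=0.00235, z[1]+=0.00235
I2: z[0]−=0.0217, z[2]+=0.0217
R7: Y=0.001138+0.000j on G[2,0]
R8: Y=0.0002096+0.000j on G[1,0]
C1: Y=0.000+1.981j on G[2,0]
R9: Y=0.0007576+0.000j on G[0,1]
R10: Y=0.0001890+0.000j on G[0,1]
R11: Y=0.01692+0.000j on G[2,0]
V1: row V0−V2=39.6, i_V1 at 0,2
solve → V1=-38.12-6.392j, V2=-39.60+0.000j
aux → i_V1=-4.098-71.50j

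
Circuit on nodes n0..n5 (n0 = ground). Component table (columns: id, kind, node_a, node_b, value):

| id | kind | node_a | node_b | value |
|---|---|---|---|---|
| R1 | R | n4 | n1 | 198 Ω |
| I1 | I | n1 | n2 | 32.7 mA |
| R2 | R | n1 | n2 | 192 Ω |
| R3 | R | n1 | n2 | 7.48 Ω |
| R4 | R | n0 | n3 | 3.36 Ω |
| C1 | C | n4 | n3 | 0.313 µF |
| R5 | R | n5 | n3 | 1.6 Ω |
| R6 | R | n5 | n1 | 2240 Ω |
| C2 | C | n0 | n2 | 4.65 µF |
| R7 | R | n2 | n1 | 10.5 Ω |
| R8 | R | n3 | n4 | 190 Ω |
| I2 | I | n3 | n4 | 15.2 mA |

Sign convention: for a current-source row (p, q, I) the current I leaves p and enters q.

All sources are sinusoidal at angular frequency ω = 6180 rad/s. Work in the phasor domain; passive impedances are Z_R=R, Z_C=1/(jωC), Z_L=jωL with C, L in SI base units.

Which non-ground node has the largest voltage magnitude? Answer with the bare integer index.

Element admittances at ω=6180 rad/s:
  Y(R1) = 0.005051+0.000j S between n4,n1
  I1: injects 0.0327 A into n2 (from n1)
  Y(R2) = 0.005208+0.000j S between n1,n2
  Y(R3) = 0.1337+0.000j S between n1,n2
  Y(R4) = 0.2976+0.000j S between n0,n3
  Y(C1) = 0.000+0.001934j S between n4,n3
  Y(R5) = 0.6250+0.000j S between n5,n3
  Y(R6) = 0.0004464+0.000j S between n5,n1
  Y(C2) = 0.000+0.02874j S between n0,n2
  Y(R7) = 0.09524+0.000j S between n2,n1
  Y(R8) = 0.005263+0.000j S between n3,n4
  I2: injects 0.0152 A into n4 (from n3)
Assemble and solve the 5×5 MNA system:
  V(n1)=-0.1253-0.2591j  V(n2)=-0.01716-0.2570j  V(n3)=-0.02482+0.001657j  V(n4)=1.328-0.3798j  V(n5)=-0.02489+0.001471j

4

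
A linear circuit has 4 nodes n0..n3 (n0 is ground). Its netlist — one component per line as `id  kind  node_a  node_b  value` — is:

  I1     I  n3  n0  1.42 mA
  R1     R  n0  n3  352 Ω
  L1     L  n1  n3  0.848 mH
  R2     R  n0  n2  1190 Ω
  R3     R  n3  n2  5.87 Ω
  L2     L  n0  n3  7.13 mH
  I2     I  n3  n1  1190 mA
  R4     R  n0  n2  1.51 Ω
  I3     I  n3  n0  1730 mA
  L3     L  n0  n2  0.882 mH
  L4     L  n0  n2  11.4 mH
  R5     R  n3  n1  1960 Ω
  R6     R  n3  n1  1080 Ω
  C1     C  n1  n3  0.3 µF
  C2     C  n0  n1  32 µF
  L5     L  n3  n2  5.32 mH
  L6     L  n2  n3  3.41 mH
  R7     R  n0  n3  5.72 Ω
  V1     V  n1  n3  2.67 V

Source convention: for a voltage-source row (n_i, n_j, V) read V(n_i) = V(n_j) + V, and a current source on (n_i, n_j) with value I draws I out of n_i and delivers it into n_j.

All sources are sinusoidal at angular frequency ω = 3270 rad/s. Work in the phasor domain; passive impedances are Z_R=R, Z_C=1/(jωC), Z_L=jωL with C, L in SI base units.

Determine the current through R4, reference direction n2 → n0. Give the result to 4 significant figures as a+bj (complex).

Element admittances at ω=3270 rad/s:
  I1: injects 0.00142 A into n0 (from n3)
  Y(R1) = 0.002841+0.000j S between n0,n3
  Y(L1) = 0.000-0.3606j S between n1,n3
  Y(R2) = 0.0008403+0.000j S between n0,n2
  Y(R3) = 0.1704+0.000j S between n3,n2
  Y(L2) = 0.000-0.04289j S between n0,n3
  I2: injects 1.19 A into n1 (from n3)
  Y(R4) = 0.6623+0.000j S between n0,n2
  I3: injects 1.73 A into n0 (from n3)
  Y(L3) = 0.000-0.3467j S between n0,n2
  Y(L4) = 0.000-0.02683j S between n0,n2
  Y(R5) = 0.0005102+0.000j S between n3,n1
  Y(R6) = 0.0009259+0.000j S between n3,n1
  Y(C1) = 0.000+0.0009810j S between n1,n3
  Y(C2) = 0.000+0.1046j S between n0,n1
  Y(L5) = 0.000-0.05748j S between n3,n2
  Y(L6) = 0.000-0.08968j S between n2,n3
  Y(R7) = 0.1748+0.000j S between n0,n3
  V1: constraint V(n1)−V(n3) = 2.67
Assemble and solve the 4×4 MNA system:
  V(n1)=-2.590-1.659j  V(n2)=-1.249-0.1906j  V(n3)=-5.260-1.659j
  i(V1)=1.013+1.231j

-0.8271-0.1262j A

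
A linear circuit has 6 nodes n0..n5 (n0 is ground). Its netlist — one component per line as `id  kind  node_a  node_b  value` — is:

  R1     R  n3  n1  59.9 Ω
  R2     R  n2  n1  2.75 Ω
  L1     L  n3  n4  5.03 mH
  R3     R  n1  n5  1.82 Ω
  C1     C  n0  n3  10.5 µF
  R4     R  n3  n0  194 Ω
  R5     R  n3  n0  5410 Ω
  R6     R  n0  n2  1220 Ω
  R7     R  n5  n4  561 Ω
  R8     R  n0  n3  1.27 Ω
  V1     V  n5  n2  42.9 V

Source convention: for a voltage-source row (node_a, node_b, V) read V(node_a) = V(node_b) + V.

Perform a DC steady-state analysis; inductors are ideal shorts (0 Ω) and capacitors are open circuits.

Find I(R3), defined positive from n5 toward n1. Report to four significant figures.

MNA unknowns: 5 node voltages V₁..V_5 plus 2 source currents (L1, V1)
R1: Y=0.01669 on G[3,1]
R2: Y=0.3636 on G[2,1]
L1: row V3−V4=0, i_L1 at 3,4
R3: Y=0.5495 on G[1,5]
C1: Y=0.000 on G[0,3]
R4: Y=0.005155 on G[3,0]
R5: Y=0.0001848 on G[3,0]
R6: Y=0.0008197 on G[0,2]
R7: Y=0.001783 on G[5,4]
R8: Y=0.7874 on G[0,3]
V1: row V5−V2=42.9, i_V1 at 5,2
solve → V1=-0.4545, V2=-26.28, V3=0.02717, V4=0.02717, V5=16.62
aux → i_L1=-0.02958, i_V1=-9.412

9.382 A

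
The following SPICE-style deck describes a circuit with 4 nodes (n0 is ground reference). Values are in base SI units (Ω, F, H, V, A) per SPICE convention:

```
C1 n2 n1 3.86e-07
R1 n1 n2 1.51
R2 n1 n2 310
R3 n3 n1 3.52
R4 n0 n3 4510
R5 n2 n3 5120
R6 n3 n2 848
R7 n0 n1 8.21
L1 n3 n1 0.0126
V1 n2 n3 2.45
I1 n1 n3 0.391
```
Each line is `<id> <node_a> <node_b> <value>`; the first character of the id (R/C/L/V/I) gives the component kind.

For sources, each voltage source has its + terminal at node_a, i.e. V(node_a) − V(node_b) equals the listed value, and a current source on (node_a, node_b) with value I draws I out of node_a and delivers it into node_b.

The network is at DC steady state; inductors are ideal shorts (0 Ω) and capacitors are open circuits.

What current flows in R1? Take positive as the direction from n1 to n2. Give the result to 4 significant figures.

-1.623 A

Element admittances at DC:
  Y(C1) = 0.000 S between n2,n1
  Y(R1) = 0.6623 S between n1,n2
  Y(R2) = 0.003226 S between n1,n2
  Y(R3) = 0.2841 S between n3,n1
  Y(R4) = 0.0002217 S between n0,n3
  Y(R5) = 0.0001953 S between n2,n3
  Y(R6) = 0.001179 S between n3,n2
  Y(R7) = 0.1218 S between n0,n1
  L1: short n3↔n1 (DC inductor)
  V1: constraint V(n2)−V(n3) = 2.45
  I1: injects 0.391 A into n3 (from n1)
Assemble and solve the 5×5 MNA system:
  V(n1)=0.000  V(n2)=2.450  V(n3)=0.000
  i(L1)=-1.239  i(V1)=-1.634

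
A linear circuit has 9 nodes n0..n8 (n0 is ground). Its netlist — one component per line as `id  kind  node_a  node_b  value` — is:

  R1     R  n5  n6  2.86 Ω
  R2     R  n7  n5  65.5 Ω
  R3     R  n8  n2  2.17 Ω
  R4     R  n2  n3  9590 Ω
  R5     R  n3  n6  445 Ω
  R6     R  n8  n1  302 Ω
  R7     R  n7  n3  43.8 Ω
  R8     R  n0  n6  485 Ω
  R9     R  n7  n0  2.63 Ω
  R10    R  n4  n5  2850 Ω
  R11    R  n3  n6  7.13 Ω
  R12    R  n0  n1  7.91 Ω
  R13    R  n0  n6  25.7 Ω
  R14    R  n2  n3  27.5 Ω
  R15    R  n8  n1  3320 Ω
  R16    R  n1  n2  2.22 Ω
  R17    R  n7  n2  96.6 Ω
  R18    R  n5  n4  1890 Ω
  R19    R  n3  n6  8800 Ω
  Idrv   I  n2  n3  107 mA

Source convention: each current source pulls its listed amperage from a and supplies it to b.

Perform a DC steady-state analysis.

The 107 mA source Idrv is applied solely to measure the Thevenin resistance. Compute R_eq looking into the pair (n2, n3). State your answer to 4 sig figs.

Element admittances at DC:
  Y(R1) = 0.3497 S between n5,n6
  Y(R2) = 0.01527 S between n7,n5
  Y(R3) = 0.4608 S between n8,n2
  Y(R4) = 0.0001043 S between n2,n3
  Y(R5) = 0.002247 S between n3,n6
  Y(R6) = 0.003311 S between n8,n1
  Y(R7) = 0.02283 S between n7,n3
  Y(R8) = 0.002062 S between n0,n6
  Y(R9) = 0.3802 S between n7,n0
  Y(R10) = 0.0003509 S between n4,n5
  Y(R11) = 0.1403 S between n3,n6
  Y(R12) = 0.1264 S between n0,n1
  Y(R13) = 0.03891 S between n0,n6
  Y(R14) = 0.03636 S between n2,n3
  Y(R15) = 0.0003012 S between n8,n1
  Y(R16) = 0.4505 S between n1,n2
  Y(R17) = 0.01035 S between n7,n2
  Y(R18) = 0.0005291 S between n5,n4
  Y(R19) = 0.0001136 S between n3,n6
  Idrv: injects 0.107 A into n3 (from n2)
Assemble and solve the 8×8 MNA system:
  V(n1)=-0.3923  V(n2)=-0.5016  V(n3)=0.9132  V(n4)=0.6362  V(n5)=0.6362  V(n6)=0.6614  V(n7)=0.05918  V(n8)=-0.5007

R_eq = 13.22 Ω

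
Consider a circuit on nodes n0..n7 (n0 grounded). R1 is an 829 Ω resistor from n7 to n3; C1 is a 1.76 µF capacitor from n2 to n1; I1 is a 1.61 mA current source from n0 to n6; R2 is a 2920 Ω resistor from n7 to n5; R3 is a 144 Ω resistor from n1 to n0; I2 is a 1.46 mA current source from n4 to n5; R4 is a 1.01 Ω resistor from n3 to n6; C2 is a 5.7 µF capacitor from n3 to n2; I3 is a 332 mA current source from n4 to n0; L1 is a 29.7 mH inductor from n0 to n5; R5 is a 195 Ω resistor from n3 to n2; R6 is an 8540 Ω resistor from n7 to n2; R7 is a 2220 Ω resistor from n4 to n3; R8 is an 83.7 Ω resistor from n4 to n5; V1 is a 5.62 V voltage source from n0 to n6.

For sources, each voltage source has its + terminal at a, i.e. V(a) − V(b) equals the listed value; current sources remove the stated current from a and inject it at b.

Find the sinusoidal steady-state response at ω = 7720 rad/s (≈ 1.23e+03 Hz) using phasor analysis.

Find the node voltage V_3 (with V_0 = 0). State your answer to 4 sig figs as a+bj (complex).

MNA unknowns: 7 node voltages V₁..V_7 plus 1 source current (V1)
R1: Y=0.001206+0.000j on G[7,3]
C1: Y=0.000+0.01359j on G[2,1]
I1: z[0]−=0.00161, z[6]+=0.00161
R2: Y=0.0003425+0.000j on G[7,5]
R3: Y=0.006944+0.000j on G[1,0]
I2: z[4]−=0.00146, z[5]+=0.00146
R4: Y=0.9901+0.000j on G[3,6]
C2: Y=0.000+0.04400j on G[3,2]
I3: z[4]−=0.332, z[0]+=0.332
L1: Y=0.000-0.004361j on G[0,5]
R5: Y=0.005128+0.000j on G[3,2]
R6: Y=0.0001171+0.000j on G[7,2]
R7: Y=0.0004505+0.000j on G[4,3]
R8: Y=0.01195+0.000j on G[4,5]
V1: row V0−V6=5.62, i_V1 at 0,6
solve → V1=-3.867-2.565j, V2=-5.178-0.5891j, V3=-5.609-0.03357j, V4=-38.38-69.73j, V5=-11.71-72.35j, V6=-5.620+0.000j, V7=-6.833-14.94j
aux → i_V1=-0.01203+0.03324j

-5.609-0.03357j V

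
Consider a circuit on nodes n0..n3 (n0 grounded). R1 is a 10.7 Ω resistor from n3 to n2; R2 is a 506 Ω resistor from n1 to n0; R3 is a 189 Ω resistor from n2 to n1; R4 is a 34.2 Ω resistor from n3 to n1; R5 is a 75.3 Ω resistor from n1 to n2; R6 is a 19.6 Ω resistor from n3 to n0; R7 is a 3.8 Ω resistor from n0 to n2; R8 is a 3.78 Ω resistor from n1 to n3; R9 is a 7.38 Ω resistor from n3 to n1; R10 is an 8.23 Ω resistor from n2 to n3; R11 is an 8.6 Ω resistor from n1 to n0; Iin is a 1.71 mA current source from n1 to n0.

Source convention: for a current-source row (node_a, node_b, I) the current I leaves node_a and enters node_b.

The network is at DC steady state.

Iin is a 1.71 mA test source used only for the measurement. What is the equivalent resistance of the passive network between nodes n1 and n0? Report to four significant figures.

R_eq = 4.035 Ω

Element admittances at DC:
  Y(R1) = 0.09346 S between n3,n2
  Y(R2) = 0.001976 S between n1,n0
  Y(R3) = 0.005291 S between n2,n1
  Y(R4) = 0.02924 S between n3,n1
  Y(R5) = 0.01328 S between n1,n2
  Y(R6) = 0.05102 S between n3,n0
  Y(R7) = 0.2632 S between n0,n2
  Y(R8) = 0.2646 S between n1,n3
  Y(R9) = 0.1355 S between n3,n1
  Y(R10) = 0.1215 S between n2,n3
  Y(R11) = 0.1163 S between n1,n0
  Iin: injects 0.00171 A into n0 (from n1)
Assemble and solve the 3×3 MNA system:
  V(n1)=-0.006899  V(n2)=-0.002426  V(n3)=-0.005010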